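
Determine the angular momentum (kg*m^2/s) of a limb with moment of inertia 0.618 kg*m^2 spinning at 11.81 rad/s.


L = I * omega
L = 0.618 * 11.81
L = 7.2986


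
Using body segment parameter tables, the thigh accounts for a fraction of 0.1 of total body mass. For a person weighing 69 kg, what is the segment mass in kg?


m_segment = body_mass * fraction
m_segment = 69 * 0.1
m_segment = 6.9000


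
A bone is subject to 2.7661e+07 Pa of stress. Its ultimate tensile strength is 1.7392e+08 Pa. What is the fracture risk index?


FRI = applied / ultimate
FRI = 2.7661e+07 / 1.7392e+08
FRI = 0.1590


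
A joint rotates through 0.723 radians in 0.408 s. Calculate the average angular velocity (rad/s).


omega = delta_theta / delta_t
omega = 0.723 / 0.408
omega = 1.7721


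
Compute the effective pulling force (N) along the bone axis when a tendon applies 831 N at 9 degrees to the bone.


F_eff = F_tendon * cos(theta)
theta = 9 deg = 0.1571 rad
cos(theta) = 0.9877
F_eff = 831 * 0.9877
F_eff = 820.7690


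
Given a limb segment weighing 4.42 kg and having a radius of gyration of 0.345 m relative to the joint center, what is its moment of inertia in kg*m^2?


I = m * k^2
I = 4.42 * 0.345^2
k^2 = 0.1190
I = 0.5261


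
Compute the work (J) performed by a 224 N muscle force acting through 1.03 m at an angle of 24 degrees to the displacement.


W = F * d * cos(theta)
theta = 24 deg = 0.4189 rad
cos(theta) = 0.9135
W = 224 * 1.03 * 0.9135
W = 210.7732


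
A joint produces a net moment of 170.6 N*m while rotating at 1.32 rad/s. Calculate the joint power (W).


P = M * omega
P = 170.6 * 1.32
P = 225.1920


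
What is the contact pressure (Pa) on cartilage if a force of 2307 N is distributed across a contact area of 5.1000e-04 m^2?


P = F / A
P = 2307 / 5.1000e-04
P = 4.5235e+06


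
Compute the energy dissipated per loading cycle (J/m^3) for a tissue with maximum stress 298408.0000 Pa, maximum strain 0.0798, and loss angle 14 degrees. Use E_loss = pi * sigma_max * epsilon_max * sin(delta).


E_loss = pi * sigma_max * epsilon_max * sin(delta)
delta = 14 deg = 0.2443 rad
sin(delta) = 0.2419
E_loss = pi * 298408.0000 * 0.0798 * 0.2419
E_loss = 18098.3258


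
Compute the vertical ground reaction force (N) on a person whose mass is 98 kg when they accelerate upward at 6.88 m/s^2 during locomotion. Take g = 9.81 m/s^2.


GRF = m * (g + a)
GRF = 98 * (9.81 + 6.88)
GRF = 98 * 16.6900
GRF = 1635.6200


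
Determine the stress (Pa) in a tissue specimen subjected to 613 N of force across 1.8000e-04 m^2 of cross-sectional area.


stress = F / A
stress = 613 / 1.8000e-04
stress = 3.4056e+06


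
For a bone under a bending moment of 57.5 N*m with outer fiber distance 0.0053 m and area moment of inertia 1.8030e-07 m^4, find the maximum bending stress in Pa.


sigma = M * c / I
sigma = 57.5 * 0.0053 / 1.8030e-07
M * c = 0.3048
sigma = 1.6902e+06


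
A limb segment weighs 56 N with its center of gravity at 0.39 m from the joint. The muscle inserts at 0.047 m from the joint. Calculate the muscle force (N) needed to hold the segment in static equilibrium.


F_muscle = W * d_load / d_muscle
F_muscle = 56 * 0.39 / 0.047
Numerator = 21.8400
F_muscle = 464.6809


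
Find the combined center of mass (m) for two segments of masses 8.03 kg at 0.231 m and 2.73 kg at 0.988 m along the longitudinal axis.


COM = (m1*x1 + m2*x2) / (m1 + m2)
COM = (8.03*0.231 + 2.73*0.988) / (8.03 + 2.73)
Numerator = 4.5522
Denominator = 10.7600
COM = 0.4231


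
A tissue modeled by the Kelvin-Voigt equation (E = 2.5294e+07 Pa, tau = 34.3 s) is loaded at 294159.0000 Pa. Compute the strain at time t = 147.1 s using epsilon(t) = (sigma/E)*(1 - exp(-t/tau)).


epsilon(t) = (sigma/E) * (1 - exp(-t/tau))
sigma/E = 294159.0000 / 2.5294e+07 = 0.0116
exp(-t/tau) = exp(-147.1 / 34.3) = 0.0137
epsilon = 0.0116 * (1 - 0.0137)
epsilon = 0.0115


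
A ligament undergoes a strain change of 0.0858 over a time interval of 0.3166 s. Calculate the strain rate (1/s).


strain_rate = delta_strain / delta_t
strain_rate = 0.0858 / 0.3166
strain_rate = 0.2710


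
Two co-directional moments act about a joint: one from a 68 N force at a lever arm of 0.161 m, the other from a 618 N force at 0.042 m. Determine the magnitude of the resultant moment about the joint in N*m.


M = F1 * d1 + F2 * d2
M = 68 * 0.161 + 618 * 0.042
M = 10.9480 + 25.9560
M = 36.9040


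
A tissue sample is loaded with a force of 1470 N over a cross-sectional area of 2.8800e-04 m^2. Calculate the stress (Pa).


stress = F / A
stress = 1470 / 2.8800e-04
stress = 5.1042e+06


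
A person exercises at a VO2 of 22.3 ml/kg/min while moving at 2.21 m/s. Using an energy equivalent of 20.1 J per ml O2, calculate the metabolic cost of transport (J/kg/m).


Power per kg = VO2 * 20.1 / 60
Power per kg = 22.3 * 20.1 / 60 = 7.4705 W/kg
Cost = power_per_kg / speed
Cost = 7.4705 / 2.21
Cost = 3.3803


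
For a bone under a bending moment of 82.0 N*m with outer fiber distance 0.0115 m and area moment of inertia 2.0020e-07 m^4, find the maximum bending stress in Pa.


sigma = M * c / I
sigma = 82.0 * 0.0115 / 2.0020e-07
M * c = 0.9430
sigma = 4.7103e+06


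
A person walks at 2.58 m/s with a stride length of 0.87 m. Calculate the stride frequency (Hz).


f = v / stride_length
f = 2.58 / 0.87
f = 2.9655


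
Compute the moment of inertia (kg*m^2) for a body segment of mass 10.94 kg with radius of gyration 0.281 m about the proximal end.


I = m * k^2
I = 10.94 * 0.281^2
k^2 = 0.0790
I = 0.8638


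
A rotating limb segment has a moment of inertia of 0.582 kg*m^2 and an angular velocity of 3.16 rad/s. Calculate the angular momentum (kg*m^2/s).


L = I * omega
L = 0.582 * 3.16
L = 1.8391


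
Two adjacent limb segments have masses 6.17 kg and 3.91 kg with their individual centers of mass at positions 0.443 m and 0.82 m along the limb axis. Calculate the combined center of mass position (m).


COM = (m1*x1 + m2*x2) / (m1 + m2)
COM = (6.17*0.443 + 3.91*0.82) / (6.17 + 3.91)
Numerator = 5.9395
Denominator = 10.0800
COM = 0.5892


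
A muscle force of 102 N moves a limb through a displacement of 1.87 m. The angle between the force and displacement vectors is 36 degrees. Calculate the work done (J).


W = F * d * cos(theta)
theta = 36 deg = 0.6283 rad
cos(theta) = 0.8090
W = 102 * 1.87 * 0.8090
W = 154.3119


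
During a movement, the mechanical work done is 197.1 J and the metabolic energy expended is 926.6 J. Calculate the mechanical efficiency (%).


eta = (W_mech / E_meta) * 100
eta = (197.1 / 926.6) * 100
ratio = 0.2127
eta = 21.2713


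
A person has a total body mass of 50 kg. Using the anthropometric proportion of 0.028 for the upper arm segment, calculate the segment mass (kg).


m_segment = body_mass * fraction
m_segment = 50 * 0.028
m_segment = 1.4000


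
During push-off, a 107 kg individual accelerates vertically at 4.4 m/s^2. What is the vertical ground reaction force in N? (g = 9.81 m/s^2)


GRF = m * (g + a)
GRF = 107 * (9.81 + 4.4)
GRF = 107 * 14.2100
GRF = 1520.4700


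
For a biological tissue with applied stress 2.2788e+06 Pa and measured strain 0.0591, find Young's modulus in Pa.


E = stress / strain
E = 2.2788e+06 / 0.0591
E = 3.8558e+07


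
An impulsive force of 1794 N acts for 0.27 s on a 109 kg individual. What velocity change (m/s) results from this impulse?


J = F * dt = 1794 * 0.27 = 484.3800 N*s
delta_v = J / m
delta_v = 484.3800 / 109
delta_v = 4.4439


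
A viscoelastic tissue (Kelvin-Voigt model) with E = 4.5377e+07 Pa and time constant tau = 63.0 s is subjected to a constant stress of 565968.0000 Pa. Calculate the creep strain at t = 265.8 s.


epsilon(t) = (sigma/E) * (1 - exp(-t/tau))
sigma/E = 565968.0000 / 4.5377e+07 = 0.0125
exp(-t/tau) = exp(-265.8 / 63.0) = 0.0147
epsilon = 0.0125 * (1 - 0.0147)
epsilon = 0.0123


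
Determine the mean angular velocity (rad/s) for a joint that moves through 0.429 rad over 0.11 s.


omega = delta_theta / delta_t
omega = 0.429 / 0.11
omega = 3.9000


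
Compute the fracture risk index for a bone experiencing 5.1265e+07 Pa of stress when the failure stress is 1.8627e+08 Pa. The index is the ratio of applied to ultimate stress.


FRI = applied / ultimate
FRI = 5.1265e+07 / 1.8627e+08
FRI = 0.2752


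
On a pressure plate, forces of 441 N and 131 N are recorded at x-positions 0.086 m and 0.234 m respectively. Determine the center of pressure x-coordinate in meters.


COP_x = (F1*x1 + F2*x2) / (F1 + F2)
COP_x = (441*0.086 + 131*0.234) / (441 + 131)
Numerator = 68.5800
Denominator = 572
COP_x = 0.1199


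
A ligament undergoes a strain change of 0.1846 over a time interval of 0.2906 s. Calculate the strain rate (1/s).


strain_rate = delta_strain / delta_t
strain_rate = 0.1846 / 0.2906
strain_rate = 0.6352


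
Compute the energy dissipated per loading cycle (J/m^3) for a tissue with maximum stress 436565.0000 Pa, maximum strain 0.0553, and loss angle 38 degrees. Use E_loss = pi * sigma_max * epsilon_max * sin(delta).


E_loss = pi * sigma_max * epsilon_max * sin(delta)
delta = 38 deg = 0.6632 rad
sin(delta) = 0.6157
E_loss = pi * 436565.0000 * 0.0553 * 0.6157
E_loss = 46694.5181


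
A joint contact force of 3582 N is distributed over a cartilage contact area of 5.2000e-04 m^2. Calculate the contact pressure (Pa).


P = F / A
P = 3582 / 5.2000e-04
P = 6.8885e+06


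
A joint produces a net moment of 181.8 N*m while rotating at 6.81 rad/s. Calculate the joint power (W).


P = M * omega
P = 181.8 * 6.81
P = 1238.0580


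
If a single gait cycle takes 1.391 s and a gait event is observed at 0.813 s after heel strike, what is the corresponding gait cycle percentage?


pct = (event_time / cycle_time) * 100
pct = (0.813 / 1.391) * 100
ratio = 0.5845
pct = 58.4472


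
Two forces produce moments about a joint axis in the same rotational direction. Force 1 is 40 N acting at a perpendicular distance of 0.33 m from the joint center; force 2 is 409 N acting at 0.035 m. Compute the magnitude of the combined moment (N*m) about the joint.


M = F1 * d1 + F2 * d2
M = 40 * 0.33 + 409 * 0.035
M = 13.2000 + 14.3150
M = 27.5150


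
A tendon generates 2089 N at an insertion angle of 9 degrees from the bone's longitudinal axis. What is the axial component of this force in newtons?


F_eff = F_tendon * cos(theta)
theta = 9 deg = 0.1571 rad
cos(theta) = 0.9877
F_eff = 2089 * 0.9877
F_eff = 2063.2809


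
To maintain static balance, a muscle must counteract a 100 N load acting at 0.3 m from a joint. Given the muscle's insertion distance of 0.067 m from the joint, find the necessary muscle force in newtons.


F_muscle = W * d_load / d_muscle
F_muscle = 100 * 0.3 / 0.067
Numerator = 30.0000
F_muscle = 447.7612


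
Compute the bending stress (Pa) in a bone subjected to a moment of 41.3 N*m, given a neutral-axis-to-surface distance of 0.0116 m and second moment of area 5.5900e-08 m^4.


sigma = M * c / I
sigma = 41.3 * 0.0116 / 5.5900e-08
M * c = 0.4791
sigma = 8.5703e+06


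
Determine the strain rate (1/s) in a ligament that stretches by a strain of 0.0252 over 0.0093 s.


strain_rate = delta_strain / delta_t
strain_rate = 0.0252 / 0.0093
strain_rate = 2.7097


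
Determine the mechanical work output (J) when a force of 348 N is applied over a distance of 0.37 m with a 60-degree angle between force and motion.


W = F * d * cos(theta)
theta = 60 deg = 1.0472 rad
cos(theta) = 0.5000
W = 348 * 0.37 * 0.5000
W = 64.3800


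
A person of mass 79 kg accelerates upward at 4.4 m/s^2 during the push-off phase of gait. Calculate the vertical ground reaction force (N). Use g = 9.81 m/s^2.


GRF = m * (g + a)
GRF = 79 * (9.81 + 4.4)
GRF = 79 * 14.2100
GRF = 1122.5900


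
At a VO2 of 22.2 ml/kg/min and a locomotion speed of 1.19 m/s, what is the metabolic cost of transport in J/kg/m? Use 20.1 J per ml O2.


Power per kg = VO2 * 20.1 / 60
Power per kg = 22.2 * 20.1 / 60 = 7.4370 W/kg
Cost = power_per_kg / speed
Cost = 7.4370 / 1.19
Cost = 6.2496


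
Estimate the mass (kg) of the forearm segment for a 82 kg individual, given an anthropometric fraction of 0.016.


m_segment = body_mass * fraction
m_segment = 82 * 0.016
m_segment = 1.3120


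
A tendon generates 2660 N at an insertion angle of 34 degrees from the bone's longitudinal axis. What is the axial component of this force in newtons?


F_eff = F_tendon * cos(theta)
theta = 34 deg = 0.5934 rad
cos(theta) = 0.8290
F_eff = 2660 * 0.8290
F_eff = 2205.2399


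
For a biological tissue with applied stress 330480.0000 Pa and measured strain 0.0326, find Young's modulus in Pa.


E = stress / strain
E = 330480.0000 / 0.0326
E = 1.0137e+07


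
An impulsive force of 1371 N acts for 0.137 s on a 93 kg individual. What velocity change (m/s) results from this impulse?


J = F * dt = 1371 * 0.137 = 187.8270 N*s
delta_v = J / m
delta_v = 187.8270 / 93
delta_v = 2.0196


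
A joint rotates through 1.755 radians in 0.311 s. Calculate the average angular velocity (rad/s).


omega = delta_theta / delta_t
omega = 1.755 / 0.311
omega = 5.6431


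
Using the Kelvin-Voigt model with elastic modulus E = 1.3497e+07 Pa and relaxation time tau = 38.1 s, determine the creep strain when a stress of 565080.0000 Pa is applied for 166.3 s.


epsilon(t) = (sigma/E) * (1 - exp(-t/tau))
sigma/E = 565080.0000 / 1.3497e+07 = 0.0419
exp(-t/tau) = exp(-166.3 / 38.1) = 0.0127
epsilon = 0.0419 * (1 - 0.0127)
epsilon = 0.0413


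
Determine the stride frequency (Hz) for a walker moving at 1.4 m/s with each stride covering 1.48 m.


f = v / stride_length
f = 1.4 / 1.48
f = 0.9459


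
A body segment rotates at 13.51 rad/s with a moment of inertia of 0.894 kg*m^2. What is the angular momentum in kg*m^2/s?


L = I * omega
L = 0.894 * 13.51
L = 12.0779


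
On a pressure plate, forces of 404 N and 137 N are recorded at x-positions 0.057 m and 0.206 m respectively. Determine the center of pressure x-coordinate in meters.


COP_x = (F1*x1 + F2*x2) / (F1 + F2)
COP_x = (404*0.057 + 137*0.206) / (404 + 137)
Numerator = 51.2500
Denominator = 541
COP_x = 0.0947


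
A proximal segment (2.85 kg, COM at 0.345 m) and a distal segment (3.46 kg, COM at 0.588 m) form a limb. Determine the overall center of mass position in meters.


COM = (m1*x1 + m2*x2) / (m1 + m2)
COM = (2.85*0.345 + 3.46*0.588) / (2.85 + 3.46)
Numerator = 3.0177
Denominator = 6.3100
COM = 0.4782


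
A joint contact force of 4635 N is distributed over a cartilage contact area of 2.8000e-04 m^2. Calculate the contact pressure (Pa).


P = F / A
P = 4635 / 2.8000e-04
P = 1.6554e+07


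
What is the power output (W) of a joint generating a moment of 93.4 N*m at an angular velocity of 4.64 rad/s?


P = M * omega
P = 93.4 * 4.64
P = 433.3760


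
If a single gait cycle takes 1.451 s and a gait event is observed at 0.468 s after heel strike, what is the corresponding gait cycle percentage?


pct = (event_time / cycle_time) * 100
pct = (0.468 / 1.451) * 100
ratio = 0.3225
pct = 32.2536


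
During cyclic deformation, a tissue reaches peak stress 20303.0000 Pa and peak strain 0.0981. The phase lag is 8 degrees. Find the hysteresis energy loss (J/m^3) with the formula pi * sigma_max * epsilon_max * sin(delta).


E_loss = pi * sigma_max * epsilon_max * sin(delta)
delta = 8 deg = 0.1396 rad
sin(delta) = 0.1392
E_loss = pi * 20303.0000 * 0.0981 * 0.1392
E_loss = 870.8320


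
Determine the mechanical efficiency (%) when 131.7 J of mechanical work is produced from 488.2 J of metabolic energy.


eta = (W_mech / E_meta) * 100
eta = (131.7 / 488.2) * 100
ratio = 0.2698
eta = 26.9766


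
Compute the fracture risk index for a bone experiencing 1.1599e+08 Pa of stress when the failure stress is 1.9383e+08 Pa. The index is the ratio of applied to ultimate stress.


FRI = applied / ultimate
FRI = 1.1599e+08 / 1.9383e+08
FRI = 0.5984


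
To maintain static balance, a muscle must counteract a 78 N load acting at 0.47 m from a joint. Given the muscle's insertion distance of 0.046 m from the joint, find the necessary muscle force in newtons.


F_muscle = W * d_load / d_muscle
F_muscle = 78 * 0.47 / 0.046
Numerator = 36.6600
F_muscle = 796.9565


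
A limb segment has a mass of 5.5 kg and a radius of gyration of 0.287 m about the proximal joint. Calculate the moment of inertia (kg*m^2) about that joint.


I = m * k^2
I = 5.5 * 0.287^2
k^2 = 0.0824
I = 0.4530


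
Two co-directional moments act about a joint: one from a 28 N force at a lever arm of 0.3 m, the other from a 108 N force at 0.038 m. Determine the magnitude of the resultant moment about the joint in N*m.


M = F1 * d1 + F2 * d2
M = 28 * 0.3 + 108 * 0.038
M = 8.4000 + 4.1040
M = 12.5040


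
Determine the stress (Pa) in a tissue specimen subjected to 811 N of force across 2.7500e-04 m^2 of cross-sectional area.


stress = F / A
stress = 811 / 2.7500e-04
stress = 2.9491e+06


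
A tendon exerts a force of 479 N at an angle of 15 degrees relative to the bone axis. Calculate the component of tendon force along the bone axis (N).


F_eff = F_tendon * cos(theta)
theta = 15 deg = 0.2618 rad
cos(theta) = 0.9659
F_eff = 479 * 0.9659
F_eff = 462.6785


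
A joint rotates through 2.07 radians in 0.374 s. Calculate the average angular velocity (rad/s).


omega = delta_theta / delta_t
omega = 2.07 / 0.374
omega = 5.5348


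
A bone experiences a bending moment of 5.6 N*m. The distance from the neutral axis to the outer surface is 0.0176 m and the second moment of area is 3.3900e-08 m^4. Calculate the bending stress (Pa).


sigma = M * c / I
sigma = 5.6 * 0.0176 / 3.3900e-08
M * c = 0.0986
sigma = 2.9074e+06


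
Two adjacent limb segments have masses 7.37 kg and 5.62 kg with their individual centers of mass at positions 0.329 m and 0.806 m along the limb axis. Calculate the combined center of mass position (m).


COM = (m1*x1 + m2*x2) / (m1 + m2)
COM = (7.37*0.329 + 5.62*0.806) / (7.37 + 5.62)
Numerator = 6.9545
Denominator = 12.9900
COM = 0.5354


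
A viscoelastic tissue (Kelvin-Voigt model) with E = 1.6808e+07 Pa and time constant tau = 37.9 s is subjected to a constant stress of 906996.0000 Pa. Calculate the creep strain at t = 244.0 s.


epsilon(t) = (sigma/E) * (1 - exp(-t/tau))
sigma/E = 906996.0000 / 1.6808e+07 = 0.0540
exp(-t/tau) = exp(-244.0 / 37.9) = 0.0016
epsilon = 0.0540 * (1 - 0.0016)
epsilon = 0.0539


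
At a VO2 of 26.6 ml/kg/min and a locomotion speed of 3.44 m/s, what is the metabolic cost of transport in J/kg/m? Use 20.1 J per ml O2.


Power per kg = VO2 * 20.1 / 60
Power per kg = 26.6 * 20.1 / 60 = 8.9110 W/kg
Cost = power_per_kg / speed
Cost = 8.9110 / 3.44
Cost = 2.5904


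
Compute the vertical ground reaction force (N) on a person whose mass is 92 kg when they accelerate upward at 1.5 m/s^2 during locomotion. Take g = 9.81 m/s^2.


GRF = m * (g + a)
GRF = 92 * (9.81 + 1.5)
GRF = 92 * 11.3100
GRF = 1040.5200


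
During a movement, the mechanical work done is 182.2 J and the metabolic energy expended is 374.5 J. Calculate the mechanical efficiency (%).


eta = (W_mech / E_meta) * 100
eta = (182.2 / 374.5) * 100
ratio = 0.4865
eta = 48.6515


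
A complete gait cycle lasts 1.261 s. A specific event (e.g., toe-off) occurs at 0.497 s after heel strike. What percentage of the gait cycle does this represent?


pct = (event_time / cycle_time) * 100
pct = (0.497 / 1.261) * 100
ratio = 0.3941
pct = 39.4132


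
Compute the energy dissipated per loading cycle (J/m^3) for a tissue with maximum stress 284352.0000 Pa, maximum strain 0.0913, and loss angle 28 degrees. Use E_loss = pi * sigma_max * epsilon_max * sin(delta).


E_loss = pi * sigma_max * epsilon_max * sin(delta)
delta = 28 deg = 0.4887 rad
sin(delta) = 0.4695
E_loss = pi * 284352.0000 * 0.0913 * 0.4695
E_loss = 38290.0760


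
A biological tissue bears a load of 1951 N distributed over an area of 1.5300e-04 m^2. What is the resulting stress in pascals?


stress = F / A
stress = 1951 / 1.5300e-04
stress = 1.2752e+07


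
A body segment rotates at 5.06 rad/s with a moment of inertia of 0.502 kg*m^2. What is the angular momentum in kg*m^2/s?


L = I * omega
L = 0.502 * 5.06
L = 2.5401


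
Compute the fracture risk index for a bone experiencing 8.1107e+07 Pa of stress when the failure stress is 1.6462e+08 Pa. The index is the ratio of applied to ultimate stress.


FRI = applied / ultimate
FRI = 8.1107e+07 / 1.6462e+08
FRI = 0.4927


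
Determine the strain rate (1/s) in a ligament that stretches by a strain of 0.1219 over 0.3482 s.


strain_rate = delta_strain / delta_t
strain_rate = 0.1219 / 0.3482
strain_rate = 0.3501


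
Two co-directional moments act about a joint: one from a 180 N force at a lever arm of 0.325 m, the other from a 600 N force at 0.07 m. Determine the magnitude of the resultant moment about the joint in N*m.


M = F1 * d1 + F2 * d2
M = 180 * 0.325 + 600 * 0.07
M = 58.5000 + 42.0000
M = 100.5000


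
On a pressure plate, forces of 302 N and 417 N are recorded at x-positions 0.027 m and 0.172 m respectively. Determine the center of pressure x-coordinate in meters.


COP_x = (F1*x1 + F2*x2) / (F1 + F2)
COP_x = (302*0.027 + 417*0.172) / (302 + 417)
Numerator = 79.8780
Denominator = 719
COP_x = 0.1111


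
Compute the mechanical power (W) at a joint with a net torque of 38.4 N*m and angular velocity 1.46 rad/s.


P = M * omega
P = 38.4 * 1.46
P = 56.0640


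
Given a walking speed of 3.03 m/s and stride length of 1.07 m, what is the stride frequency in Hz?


f = v / stride_length
f = 3.03 / 1.07
f = 2.8318


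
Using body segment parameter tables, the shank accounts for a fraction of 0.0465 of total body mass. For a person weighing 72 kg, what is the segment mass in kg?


m_segment = body_mass * fraction
m_segment = 72 * 0.0465
m_segment = 3.3480


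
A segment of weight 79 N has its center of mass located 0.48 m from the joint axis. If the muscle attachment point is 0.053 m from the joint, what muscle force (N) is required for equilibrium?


F_muscle = W * d_load / d_muscle
F_muscle = 79 * 0.48 / 0.053
Numerator = 37.9200
F_muscle = 715.4717


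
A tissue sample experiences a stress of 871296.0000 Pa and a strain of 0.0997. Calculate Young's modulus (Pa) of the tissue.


E = stress / strain
E = 871296.0000 / 0.0997
E = 8.7392e+06


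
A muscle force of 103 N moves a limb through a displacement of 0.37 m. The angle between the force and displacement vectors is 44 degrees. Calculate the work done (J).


W = F * d * cos(theta)
theta = 44 deg = 0.7679 rad
cos(theta) = 0.7193
W = 103 * 0.37 * 0.7193
W = 27.4140


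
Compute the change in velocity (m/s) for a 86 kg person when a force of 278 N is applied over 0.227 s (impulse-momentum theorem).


J = F * dt = 278 * 0.227 = 63.1060 N*s
delta_v = J / m
delta_v = 63.1060 / 86
delta_v = 0.7338


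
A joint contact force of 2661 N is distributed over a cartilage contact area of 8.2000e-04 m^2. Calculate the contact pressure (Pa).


P = F / A
P = 2661 / 8.2000e-04
P = 3.2451e+06


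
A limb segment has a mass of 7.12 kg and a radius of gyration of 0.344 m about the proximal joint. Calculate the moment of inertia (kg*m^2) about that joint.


I = m * k^2
I = 7.12 * 0.344^2
k^2 = 0.1183
I = 0.8426


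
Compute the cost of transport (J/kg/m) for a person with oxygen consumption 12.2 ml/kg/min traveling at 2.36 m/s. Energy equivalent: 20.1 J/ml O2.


Power per kg = VO2 * 20.1 / 60
Power per kg = 12.2 * 20.1 / 60 = 4.0870 W/kg
Cost = power_per_kg / speed
Cost = 4.0870 / 2.36
Cost = 1.7318


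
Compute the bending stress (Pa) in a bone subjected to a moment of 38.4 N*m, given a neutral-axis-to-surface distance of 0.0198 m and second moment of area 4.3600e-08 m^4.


sigma = M * c / I
sigma = 38.4 * 0.0198 / 4.3600e-08
M * c = 0.7603
sigma = 1.7439e+07


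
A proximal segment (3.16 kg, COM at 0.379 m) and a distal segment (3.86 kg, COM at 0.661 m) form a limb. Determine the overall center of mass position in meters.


COM = (m1*x1 + m2*x2) / (m1 + m2)
COM = (3.16*0.379 + 3.86*0.661) / (3.16 + 3.86)
Numerator = 3.7491
Denominator = 7.0200
COM = 0.5341


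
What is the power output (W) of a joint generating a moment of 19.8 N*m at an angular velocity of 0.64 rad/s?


P = M * omega
P = 19.8 * 0.64
P = 12.6720


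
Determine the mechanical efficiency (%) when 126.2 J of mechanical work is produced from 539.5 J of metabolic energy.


eta = (W_mech / E_meta) * 100
eta = (126.2 / 539.5) * 100
ratio = 0.2339
eta = 23.3920


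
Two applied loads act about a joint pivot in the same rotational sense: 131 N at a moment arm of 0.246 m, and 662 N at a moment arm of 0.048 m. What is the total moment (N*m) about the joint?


M = F1 * d1 + F2 * d2
M = 131 * 0.246 + 662 * 0.048
M = 32.2260 + 31.7760
M = 64.0020


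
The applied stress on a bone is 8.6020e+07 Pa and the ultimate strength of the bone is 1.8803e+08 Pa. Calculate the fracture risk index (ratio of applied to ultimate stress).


FRI = applied / ultimate
FRI = 8.6020e+07 / 1.8803e+08
FRI = 0.4575


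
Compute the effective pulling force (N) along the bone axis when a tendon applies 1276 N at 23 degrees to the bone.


F_eff = F_tendon * cos(theta)
theta = 23 deg = 0.4014 rad
cos(theta) = 0.9205
F_eff = 1276 * 0.9205
F_eff = 1174.5642


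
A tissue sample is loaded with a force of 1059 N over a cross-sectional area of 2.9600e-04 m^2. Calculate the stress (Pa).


stress = F / A
stress = 1059 / 2.9600e-04
stress = 3.5777e+06


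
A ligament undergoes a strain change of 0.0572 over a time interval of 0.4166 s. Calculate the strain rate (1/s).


strain_rate = delta_strain / delta_t
strain_rate = 0.0572 / 0.4166
strain_rate = 0.1373


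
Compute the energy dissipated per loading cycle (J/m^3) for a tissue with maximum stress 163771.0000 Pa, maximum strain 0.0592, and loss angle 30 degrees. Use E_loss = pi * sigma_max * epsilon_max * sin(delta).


E_loss = pi * sigma_max * epsilon_max * sin(delta)
delta = 30 deg = 0.5236 rad
sin(delta) = 0.5000
E_loss = pi * 163771.0000 * 0.0592 * 0.5000
E_loss = 15229.2524


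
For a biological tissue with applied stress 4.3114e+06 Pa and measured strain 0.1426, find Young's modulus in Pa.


E = stress / strain
E = 4.3114e+06 / 0.1426
E = 3.0234e+07


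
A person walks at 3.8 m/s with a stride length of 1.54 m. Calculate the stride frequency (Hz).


f = v / stride_length
f = 3.8 / 1.54
f = 2.4675


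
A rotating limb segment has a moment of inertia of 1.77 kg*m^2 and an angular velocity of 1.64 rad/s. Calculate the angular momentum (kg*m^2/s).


L = I * omega
L = 1.77 * 1.64
L = 2.9028


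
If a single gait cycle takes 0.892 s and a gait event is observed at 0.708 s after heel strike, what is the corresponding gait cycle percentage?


pct = (event_time / cycle_time) * 100
pct = (0.708 / 0.892) * 100
ratio = 0.7937
pct = 79.3722


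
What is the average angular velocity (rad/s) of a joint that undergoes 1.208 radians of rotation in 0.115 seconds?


omega = delta_theta / delta_t
omega = 1.208 / 0.115
omega = 10.5043


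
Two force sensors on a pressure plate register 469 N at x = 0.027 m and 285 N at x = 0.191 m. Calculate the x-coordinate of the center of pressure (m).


COP_x = (F1*x1 + F2*x2) / (F1 + F2)
COP_x = (469*0.027 + 285*0.191) / (469 + 285)
Numerator = 67.0980
Denominator = 754
COP_x = 0.0890


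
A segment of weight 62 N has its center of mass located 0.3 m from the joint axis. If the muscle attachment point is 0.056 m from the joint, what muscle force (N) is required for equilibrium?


F_muscle = W * d_load / d_muscle
F_muscle = 62 * 0.3 / 0.056
Numerator = 18.6000
F_muscle = 332.1429


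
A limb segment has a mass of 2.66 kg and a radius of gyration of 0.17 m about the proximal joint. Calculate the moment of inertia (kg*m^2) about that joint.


I = m * k^2
I = 2.66 * 0.17^2
k^2 = 0.0289
I = 0.0769


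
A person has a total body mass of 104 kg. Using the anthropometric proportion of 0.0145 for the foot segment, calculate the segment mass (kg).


m_segment = body_mass * fraction
m_segment = 104 * 0.0145
m_segment = 1.5080


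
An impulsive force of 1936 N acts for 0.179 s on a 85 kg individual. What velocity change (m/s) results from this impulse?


J = F * dt = 1936 * 0.179 = 346.5440 N*s
delta_v = J / m
delta_v = 346.5440 / 85
delta_v = 4.0770


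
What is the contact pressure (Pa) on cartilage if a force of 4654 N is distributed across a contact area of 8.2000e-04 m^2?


P = F / A
P = 4654 / 8.2000e-04
P = 5.6756e+06


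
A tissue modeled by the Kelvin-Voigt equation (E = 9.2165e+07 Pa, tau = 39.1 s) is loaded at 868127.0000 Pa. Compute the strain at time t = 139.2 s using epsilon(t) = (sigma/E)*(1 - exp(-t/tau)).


epsilon(t) = (sigma/E) * (1 - exp(-t/tau))
sigma/E = 868127.0000 / 9.2165e+07 = 0.0094
exp(-t/tau) = exp(-139.2 / 39.1) = 0.0284
epsilon = 0.0094 * (1 - 0.0284)
epsilon = 0.0092


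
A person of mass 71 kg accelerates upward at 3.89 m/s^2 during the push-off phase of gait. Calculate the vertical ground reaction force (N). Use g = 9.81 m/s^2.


GRF = m * (g + a)
GRF = 71 * (9.81 + 3.89)
GRF = 71 * 13.7000
GRF = 972.7000


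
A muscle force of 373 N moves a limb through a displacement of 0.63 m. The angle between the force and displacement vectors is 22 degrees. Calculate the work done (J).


W = F * d * cos(theta)
theta = 22 deg = 0.3840 rad
cos(theta) = 0.9272
W = 373 * 0.63 * 0.9272
W = 217.8789


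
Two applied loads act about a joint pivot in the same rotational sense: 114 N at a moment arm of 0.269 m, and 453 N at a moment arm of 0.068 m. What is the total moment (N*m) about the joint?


M = F1 * d1 + F2 * d2
M = 114 * 0.269 + 453 * 0.068
M = 30.6660 + 30.8040
M = 61.4700


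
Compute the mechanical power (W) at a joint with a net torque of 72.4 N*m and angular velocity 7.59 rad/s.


P = M * omega
P = 72.4 * 7.59
P = 549.5160


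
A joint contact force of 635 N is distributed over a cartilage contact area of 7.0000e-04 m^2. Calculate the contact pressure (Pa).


P = F / A
P = 635 / 7.0000e-04
P = 907142.8571


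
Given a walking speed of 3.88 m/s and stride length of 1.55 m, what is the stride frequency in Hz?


f = v / stride_length
f = 3.88 / 1.55
f = 2.5032


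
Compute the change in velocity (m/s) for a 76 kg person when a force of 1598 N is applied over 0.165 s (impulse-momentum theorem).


J = F * dt = 1598 * 0.165 = 263.6700 N*s
delta_v = J / m
delta_v = 263.6700 / 76
delta_v = 3.4693


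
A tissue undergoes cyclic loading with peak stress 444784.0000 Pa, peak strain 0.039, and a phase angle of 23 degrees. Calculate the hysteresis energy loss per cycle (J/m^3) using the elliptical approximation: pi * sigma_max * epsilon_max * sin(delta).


E_loss = pi * sigma_max * epsilon_max * sin(delta)
delta = 23 deg = 0.4014 rad
sin(delta) = 0.3907
E_loss = pi * 444784.0000 * 0.039 * 0.3907
E_loss = 21293.2350


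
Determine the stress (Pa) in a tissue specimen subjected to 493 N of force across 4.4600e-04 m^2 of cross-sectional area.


stress = F / A
stress = 493 / 4.4600e-04
stress = 1.1054e+06


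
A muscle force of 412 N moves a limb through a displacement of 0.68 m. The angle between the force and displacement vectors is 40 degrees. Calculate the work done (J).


W = F * d * cos(theta)
theta = 40 deg = 0.6981 rad
cos(theta) = 0.7660
W = 412 * 0.68 * 0.7660
W = 214.6150


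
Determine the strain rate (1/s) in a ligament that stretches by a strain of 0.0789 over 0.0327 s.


strain_rate = delta_strain / delta_t
strain_rate = 0.0789 / 0.0327
strain_rate = 2.4128


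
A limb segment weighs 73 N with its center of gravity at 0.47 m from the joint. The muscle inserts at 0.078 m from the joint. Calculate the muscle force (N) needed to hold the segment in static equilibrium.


F_muscle = W * d_load / d_muscle
F_muscle = 73 * 0.47 / 0.078
Numerator = 34.3100
F_muscle = 439.8718


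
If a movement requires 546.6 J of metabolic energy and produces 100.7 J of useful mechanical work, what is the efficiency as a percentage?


eta = (W_mech / E_meta) * 100
eta = (100.7 / 546.6) * 100
ratio = 0.1842
eta = 18.4230


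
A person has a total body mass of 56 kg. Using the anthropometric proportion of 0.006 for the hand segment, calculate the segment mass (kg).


m_segment = body_mass * fraction
m_segment = 56 * 0.006
m_segment = 0.3360


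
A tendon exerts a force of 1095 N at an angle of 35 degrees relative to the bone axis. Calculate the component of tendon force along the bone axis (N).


F_eff = F_tendon * cos(theta)
theta = 35 deg = 0.6109 rad
cos(theta) = 0.8192
F_eff = 1095 * 0.8192
F_eff = 896.9715


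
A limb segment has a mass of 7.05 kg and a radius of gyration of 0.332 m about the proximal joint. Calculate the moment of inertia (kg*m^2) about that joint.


I = m * k^2
I = 7.05 * 0.332^2
k^2 = 0.1102
I = 0.7771


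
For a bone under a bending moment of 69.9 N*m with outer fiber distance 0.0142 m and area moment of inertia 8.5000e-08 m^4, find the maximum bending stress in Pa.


sigma = M * c / I
sigma = 69.9 * 0.0142 / 8.5000e-08
M * c = 0.9926
sigma = 1.1677e+07


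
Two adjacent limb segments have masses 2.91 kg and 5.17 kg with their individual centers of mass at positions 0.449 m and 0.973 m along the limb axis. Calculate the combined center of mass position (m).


COM = (m1*x1 + m2*x2) / (m1 + m2)
COM = (2.91*0.449 + 5.17*0.973) / (2.91 + 5.17)
Numerator = 6.3370
Denominator = 8.0800
COM = 0.7843


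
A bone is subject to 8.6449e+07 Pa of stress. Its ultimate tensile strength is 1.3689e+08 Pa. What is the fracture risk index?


FRI = applied / ultimate
FRI = 8.6449e+07 / 1.3689e+08
FRI = 0.6315


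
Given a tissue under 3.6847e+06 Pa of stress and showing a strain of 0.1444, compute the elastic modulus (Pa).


E = stress / strain
E = 3.6847e+06 / 0.1444
E = 2.5517e+07


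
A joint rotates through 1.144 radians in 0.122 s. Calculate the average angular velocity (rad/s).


omega = delta_theta / delta_t
omega = 1.144 / 0.122
omega = 9.3770


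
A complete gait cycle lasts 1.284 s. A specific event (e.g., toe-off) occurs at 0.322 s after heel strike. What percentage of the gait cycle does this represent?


pct = (event_time / cycle_time) * 100
pct = (0.322 / 1.284) * 100
ratio = 0.2508
pct = 25.0779


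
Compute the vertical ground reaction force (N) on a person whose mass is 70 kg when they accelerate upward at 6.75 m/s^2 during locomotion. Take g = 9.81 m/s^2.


GRF = m * (g + a)
GRF = 70 * (9.81 + 6.75)
GRF = 70 * 16.5600
GRF = 1159.2000


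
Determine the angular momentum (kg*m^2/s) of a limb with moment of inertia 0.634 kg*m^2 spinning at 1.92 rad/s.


L = I * omega
L = 0.634 * 1.92
L = 1.2173


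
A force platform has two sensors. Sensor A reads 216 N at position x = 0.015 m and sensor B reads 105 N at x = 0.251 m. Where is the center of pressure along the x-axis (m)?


COP_x = (F1*x1 + F2*x2) / (F1 + F2)
COP_x = (216*0.015 + 105*0.251) / (216 + 105)
Numerator = 29.5950
Denominator = 321
COP_x = 0.0922


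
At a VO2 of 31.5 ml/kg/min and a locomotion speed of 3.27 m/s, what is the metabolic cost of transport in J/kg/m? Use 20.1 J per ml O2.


Power per kg = VO2 * 20.1 / 60
Power per kg = 31.5 * 20.1 / 60 = 10.5525 W/kg
Cost = power_per_kg / speed
Cost = 10.5525 / 3.27
Cost = 3.2271


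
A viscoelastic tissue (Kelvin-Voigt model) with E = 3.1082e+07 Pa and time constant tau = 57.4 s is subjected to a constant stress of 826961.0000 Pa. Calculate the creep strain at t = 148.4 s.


epsilon(t) = (sigma/E) * (1 - exp(-t/tau))
sigma/E = 826961.0000 / 3.1082e+07 = 0.0266
exp(-t/tau) = exp(-148.4 / 57.4) = 0.0754
epsilon = 0.0266 * (1 - 0.0754)
epsilon = 0.0246


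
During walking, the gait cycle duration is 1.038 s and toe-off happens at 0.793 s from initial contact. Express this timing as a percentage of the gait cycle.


pct = (event_time / cycle_time) * 100
pct = (0.793 / 1.038) * 100
ratio = 0.7640
pct = 76.3969


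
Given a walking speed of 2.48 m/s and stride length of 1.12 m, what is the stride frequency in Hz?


f = v / stride_length
f = 2.48 / 1.12
f = 2.2143


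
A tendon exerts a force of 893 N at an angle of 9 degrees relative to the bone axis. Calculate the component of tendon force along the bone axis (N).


F_eff = F_tendon * cos(theta)
theta = 9 deg = 0.1571 rad
cos(theta) = 0.9877
F_eff = 893 * 0.9877
F_eff = 882.0057


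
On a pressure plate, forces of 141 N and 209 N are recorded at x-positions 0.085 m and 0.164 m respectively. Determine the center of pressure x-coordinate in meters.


COP_x = (F1*x1 + F2*x2) / (F1 + F2)
COP_x = (141*0.085 + 209*0.164) / (141 + 209)
Numerator = 46.2610
Denominator = 350
COP_x = 0.1322


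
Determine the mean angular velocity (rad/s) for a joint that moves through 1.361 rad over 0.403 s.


omega = delta_theta / delta_t
omega = 1.361 / 0.403
omega = 3.3772


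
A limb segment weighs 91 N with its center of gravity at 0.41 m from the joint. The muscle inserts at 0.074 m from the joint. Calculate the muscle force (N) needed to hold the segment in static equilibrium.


F_muscle = W * d_load / d_muscle
F_muscle = 91 * 0.41 / 0.074
Numerator = 37.3100
F_muscle = 504.1892


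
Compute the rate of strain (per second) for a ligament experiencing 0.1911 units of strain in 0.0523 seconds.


strain_rate = delta_strain / delta_t
strain_rate = 0.1911 / 0.0523
strain_rate = 3.6539


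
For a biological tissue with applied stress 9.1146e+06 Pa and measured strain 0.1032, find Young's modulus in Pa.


E = stress / strain
E = 9.1146e+06 / 0.1032
E = 8.8320e+07


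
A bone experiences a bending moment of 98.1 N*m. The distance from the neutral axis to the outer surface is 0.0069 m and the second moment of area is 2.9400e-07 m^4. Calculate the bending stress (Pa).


sigma = M * c / I
sigma = 98.1 * 0.0069 / 2.9400e-07
M * c = 0.6769
sigma = 2.3023e+06


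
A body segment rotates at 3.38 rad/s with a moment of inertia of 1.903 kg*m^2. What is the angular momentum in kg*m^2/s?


L = I * omega
L = 1.903 * 3.38
L = 6.4321


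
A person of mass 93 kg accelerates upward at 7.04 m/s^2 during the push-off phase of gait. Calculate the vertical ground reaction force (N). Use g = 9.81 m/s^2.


GRF = m * (g + a)
GRF = 93 * (9.81 + 7.04)
GRF = 93 * 16.8500
GRF = 1567.0500


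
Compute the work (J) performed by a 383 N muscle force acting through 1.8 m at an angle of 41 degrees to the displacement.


W = F * d * cos(theta)
theta = 41 deg = 0.7156 rad
cos(theta) = 0.7547
W = 383 * 1.8 * 0.7547
W = 520.2968


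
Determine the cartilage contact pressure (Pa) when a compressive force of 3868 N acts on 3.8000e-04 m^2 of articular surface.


P = F / A
P = 3868 / 3.8000e-04
P = 1.0179e+07


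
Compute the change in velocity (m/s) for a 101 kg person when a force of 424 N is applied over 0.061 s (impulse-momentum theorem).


J = F * dt = 424 * 0.061 = 25.8640 N*s
delta_v = J / m
delta_v = 25.8640 / 101
delta_v = 0.2561


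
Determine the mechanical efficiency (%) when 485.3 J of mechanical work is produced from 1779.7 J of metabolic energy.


eta = (W_mech / E_meta) * 100
eta = (485.3 / 1779.7) * 100
ratio = 0.2727
eta = 27.2686


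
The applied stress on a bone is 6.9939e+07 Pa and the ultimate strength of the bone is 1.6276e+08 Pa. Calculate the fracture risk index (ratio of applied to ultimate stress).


FRI = applied / ultimate
FRI = 6.9939e+07 / 1.6276e+08
FRI = 0.4297
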